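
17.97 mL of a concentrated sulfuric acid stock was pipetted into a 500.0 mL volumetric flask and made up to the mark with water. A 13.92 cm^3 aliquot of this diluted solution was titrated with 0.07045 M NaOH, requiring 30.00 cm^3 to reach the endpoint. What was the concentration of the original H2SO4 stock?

2.11 M

n(NaOH) = 0.07045 x 0.03000 = 0.002114 mol.
n(H2SO4) in the aliquot = 0.002114 x 1/2 = 0.001057 mol.
[diluted H2SO4] = 0.001057 / 0.01392 = 0.07592 M.
Dilution factor = 500.0/17.97 = 27.82, so [stock] = 0.07592 x 27.82 = 2.11 M.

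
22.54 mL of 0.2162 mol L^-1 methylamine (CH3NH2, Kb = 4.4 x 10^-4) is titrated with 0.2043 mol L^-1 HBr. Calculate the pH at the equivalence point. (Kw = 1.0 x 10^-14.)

n(CH3NH2) = 0.2162 x 0.02254 = 0.004873 mol; V(HBr) at equivalence = 0.004873/0.2043 = 0.02385 L.
At equivalence the base is fully converted to CH3NH3+; total volume = 0.04639 L, so [CH3NH3+] = 0.004873/0.04639 = 0.1050 M.
Ka(CH3NH3+) = Kw/Kb = 1.0e-14 / 4.4 x 10^-4 = 2.27e-11.
[H^+] = sqrt(Ka x [CH3NH3+]) = sqrt(2.27e-11 x 0.1050) = 1.55e-6 M.
pH = -log(1.55e-6) = 5.81.

5.81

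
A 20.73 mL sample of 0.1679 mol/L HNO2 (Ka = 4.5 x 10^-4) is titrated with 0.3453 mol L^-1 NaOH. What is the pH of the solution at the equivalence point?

n(HNO2) = 0.1679 x 0.02073 = 0.003481 mol; V(NaOH) at equivalence = 0.003481/0.3453 = 0.01008 L.
At equivalence all the acid is converted to NO2-; total volume = 0.02073 + 0.01008 = 0.03081 L, so [NO2-] = 0.003481/0.03081 = 0.1130 M.
Kb = Kw/Ka = 1.0e-14 / 4.5 x 10^-4 = 2.22e-11.
[OH^-] = sqrt(Kb x [NO2-]) = sqrt(2.22e-11 x 0.1130) = 1.58e-6 M.
pOH = 5.80, so pH = 14.00 - 5.80 = 8.20.

8.20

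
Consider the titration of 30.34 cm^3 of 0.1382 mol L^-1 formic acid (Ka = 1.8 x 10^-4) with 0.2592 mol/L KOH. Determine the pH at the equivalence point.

8.35

n(HCOOH) = 0.1382 x 0.03034 = 0.004193 mol; V(KOH) at equivalence = 0.004193/0.2592 = 0.01618 L.
At equivalence all the acid is converted to HCOO-; total volume = 0.03034 + 0.01618 = 0.04652 L, so [HCOO-] = 0.004193/0.04652 = 0.09014 M.
Kb = Kw/Ka = 1.0e-14 / 1.8 x 10^-4 = 5.56e-11.
[OH^-] = sqrt(Kb x [HCOO-]) = sqrt(5.56e-11 x 0.09014) = 2.24e-6 M.
pOH = 5.65, so pH = 14.00 - 5.65 = 8.35.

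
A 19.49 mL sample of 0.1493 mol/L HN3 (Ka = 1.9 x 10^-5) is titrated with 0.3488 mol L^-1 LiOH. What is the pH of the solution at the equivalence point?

8.87

n(HN3) = 0.1493 x 0.01949 = 0.002910 mol; V(LiOH) at equivalence = 0.002910/0.3488 = 0.008342 L.
At equivalence all the acid is converted to N3-; total volume = 0.01949 + 0.008342 = 0.02783 L, so [N3-] = 0.002910/0.02783 = 0.1045 M.
Kb = Kw/Ka = 1.0e-14 / 1.9 x 10^-5 = 5.26e-10.
[OH^-] = sqrt(Kb x [N3-]) = sqrt(5.26e-10 x 0.1045) = 7.42e-6 M.
pOH = 5.13, so pH = 14.00 - 5.13 = 8.87.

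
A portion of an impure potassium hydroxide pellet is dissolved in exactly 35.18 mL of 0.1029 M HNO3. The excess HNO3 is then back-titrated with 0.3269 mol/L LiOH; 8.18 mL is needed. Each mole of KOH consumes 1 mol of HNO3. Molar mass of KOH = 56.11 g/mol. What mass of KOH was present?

0.0531 g

Total n(HNO3) added = 0.1029 x 0.03518 = 0.003620 mol.
n(LiOH) used = 0.3269 x 0.008180 = 0.002674 mol, which equals the excess n(HNO3).
So n(HNO3) consumed by the sample = 0.003620 - 0.002674 = 0.0009460 mol.
n(KOH) = 0.0009460 / 1 = 0.0009460 mol.
mass = 0.0009460 mol x 56.11 g/mol = 0.0531 g.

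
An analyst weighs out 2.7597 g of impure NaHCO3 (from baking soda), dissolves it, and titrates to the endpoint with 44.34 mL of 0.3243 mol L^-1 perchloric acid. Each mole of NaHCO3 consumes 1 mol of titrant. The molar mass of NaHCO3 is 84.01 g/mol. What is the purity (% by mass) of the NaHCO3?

43.8%

n(HClO4) = 0.3243 x 0.04434 = 0.01438 mol.
n(NaHCO3) = 0.01438 / 1 = 0.01438 mol.
mass of NaHCO3 = 0.01438 x 84.01 = 1.208 g.
% purity = 1.208 / 2.7597 x 100 = 43.8%.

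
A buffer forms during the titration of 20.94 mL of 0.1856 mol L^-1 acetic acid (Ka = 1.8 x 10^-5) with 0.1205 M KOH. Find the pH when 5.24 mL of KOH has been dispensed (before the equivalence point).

Initial n(CH3COOH) = 0.1856 x 0.02094 = 0.003886 mol.
n(KOH) added = 0.1205 x 0.005240 = 0.0006314 mol, converting that many moles of CH3COOH to CH3COO-.
Remaining n(CH3COOH) = 0.003255 mol; n(CH3COO-) = 0.0006314 mol.
By Henderson-Hasselbalch, pH = pKa + log([A^-]/[HA]) = 4.74 + log(0.0006314/0.003255) = 4.74 + (-0.71) = 4.03.

4.03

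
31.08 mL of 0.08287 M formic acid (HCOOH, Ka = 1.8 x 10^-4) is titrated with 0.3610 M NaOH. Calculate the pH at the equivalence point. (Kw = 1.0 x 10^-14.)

8.29

n(HCOOH) = 0.08287 x 0.03108 = 0.002576 mol; V(NaOH) at equivalence = 0.002576/0.3610 = 0.007135 L.
At equivalence all the acid is converted to HCOO-; total volume = 0.03108 + 0.007135 = 0.03821 L, so [HCOO-] = 0.002576/0.03821 = 0.06740 M.
Kb = Kw/Ka = 1.0e-14 / 1.8 x 10^-4 = 5.56e-11.
[OH^-] = sqrt(Kb x [HCOO-]) = sqrt(5.56e-11 x 0.06740) = 1.94e-6 M.
pOH = 5.71, so pH = 14.00 - 5.71 = 8.29.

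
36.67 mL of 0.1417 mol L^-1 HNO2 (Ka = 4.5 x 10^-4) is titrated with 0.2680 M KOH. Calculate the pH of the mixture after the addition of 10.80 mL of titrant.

Initial n(HNO2) = 0.1417 x 0.03667 = 0.005196 mol.
n(KOH) added = 0.2680 x 0.01080 = 0.002894 mol, converting that many moles of HNO2 to NO2-.
Remaining n(HNO2) = 0.002302 mol; n(NO2-) = 0.002894 mol.
By Henderson-Hasselbalch, pH = pKa + log([A^-]/[HA]) = 3.35 + log(0.002894/0.002302) = 3.35 + (+0.10) = 3.45.

3.45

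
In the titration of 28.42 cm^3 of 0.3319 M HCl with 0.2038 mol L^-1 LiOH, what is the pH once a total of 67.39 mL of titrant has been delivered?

12.65

n(acid) = 0.3319 x 0.02842 = 0.009433 mol; n(LiOH) added = 0.2038 x 0.06739 = 0.01373 mol.
Base is in excess by 0.01373 - 0.009433 = 0.004301 mol in a total volume of 0.09581 L.
[OH^-] = 0.004301/0.09581 = 0.04490 M, so pOH = 1.35 and pH = 14.00 - 1.35 = 12.65.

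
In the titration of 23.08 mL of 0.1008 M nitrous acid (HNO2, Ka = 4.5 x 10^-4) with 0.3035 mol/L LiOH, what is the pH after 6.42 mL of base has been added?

Initial n(HNO2) = 0.1008 x 0.02308 = 0.002326 mol.
n(LiOH) added = 0.3035 x 0.006420 = 0.001948 mol, converting that many moles of HNO2 to NO2-.
Remaining n(HNO2) = 0.0003780 mol; n(NO2-) = 0.001948 mol.
By Henderson-Hasselbalch, pH = pKa + log([A^-]/[HA]) = 3.35 + log(0.001948/0.0003780) = 3.35 + (+0.71) = 4.06.

4.06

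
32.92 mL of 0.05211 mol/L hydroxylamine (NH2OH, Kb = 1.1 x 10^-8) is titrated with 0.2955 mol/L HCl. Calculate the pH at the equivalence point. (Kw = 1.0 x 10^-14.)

n(NH2OH) = 0.05211 x 0.03292 = 0.001715 mol; V(HCl) at equivalence = 0.001715/0.2955 = 0.005805 L.
At equivalence the base is fully converted to NH3OH+; total volume = 0.03873 L, so [NH3OH+] = 0.001715/0.03873 = 0.04430 M.
Ka(NH3OH+) = Kw/Kb = 1.0e-14 / 1.1 x 10^-8 = 9.09e-7.
[H^+] = sqrt(Ka x [NH3OH+]) = sqrt(9.09e-7 x 0.04430) = 0.000201 M.
pH = -log(0.000201) = 3.70.

3.70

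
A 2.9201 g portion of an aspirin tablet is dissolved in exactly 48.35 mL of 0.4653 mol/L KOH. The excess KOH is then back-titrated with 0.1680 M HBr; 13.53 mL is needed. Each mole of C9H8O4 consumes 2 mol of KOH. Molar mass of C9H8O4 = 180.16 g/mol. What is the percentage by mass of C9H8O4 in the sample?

Total n(KOH) added = 0.4653 x 0.04835 = 0.02250 mol.
n(HBr) used = 0.1680 x 0.01353 = 0.002273 mol, which equals the excess n(KOH).
So n(KOH) consumed by the sample = 0.02250 - 0.002273 = 0.02022 mol.
n(C9H8O4) = 0.02022 / 2 = 0.01011 mol.
mass C9H8O4 = 0.01011 x 180.16 = 1.822 g, so %C9H8O4 = 1.822/2.9201 x 100 = 62.4%.

62.4%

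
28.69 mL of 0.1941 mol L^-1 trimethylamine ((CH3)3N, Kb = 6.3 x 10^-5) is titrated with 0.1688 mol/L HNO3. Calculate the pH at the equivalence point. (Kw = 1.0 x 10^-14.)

n((CH3)3N) = 0.1941 x 0.02869 = 0.005569 mol; V(HNO3) at equivalence = 0.005569/0.1688 = 0.03299 L.
At equivalence the base is fully converted to (CH3)3NH+; total volume = 0.06168 L, so [(CH3)3NH+] = 0.005569/0.06168 = 0.09028 M.
Ka((CH3)3NH+) = Kw/Kb = 1.0e-14 / 6.3 x 10^-5 = 1.59e-10.
[H^+] = sqrt(Ka x [(CH3)3NH+]) = sqrt(1.59e-10 x 0.09028) = 3.79e-6 M.
pH = -log(3.79e-6) = 5.42.

5.42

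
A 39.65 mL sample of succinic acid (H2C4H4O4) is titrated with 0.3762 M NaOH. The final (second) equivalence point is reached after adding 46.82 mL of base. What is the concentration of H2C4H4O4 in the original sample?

0.222 M

n(NaOH) = 0.3762 x 0.04682 = 0.01761 mol.
At the final (second) equivalence point, 2 mol OH^- react per mol H2C4H4O4, so n(H2C4H4O4) = 0.01761 / 2 = 0.008807 mol.
[H2C4H4O4] = 0.008807 / 0.03965 L = 0.222 M.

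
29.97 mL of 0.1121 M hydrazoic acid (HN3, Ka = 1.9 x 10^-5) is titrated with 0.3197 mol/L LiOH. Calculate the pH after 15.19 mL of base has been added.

n(acid) = 0.1121 x 0.02997 = 0.003360 mol; n(LiOH) added = 0.3197 x 0.01519 = 0.004856 mol.
Base is in excess by 0.004856 - 0.003360 = 0.001497 mol in a total volume of 0.04516 L.
[OH^-] = 0.001497/0.04516 = 0.03314 M, so pOH = 1.48 and pH = 14.00 - 1.48 = 12.52.

12.52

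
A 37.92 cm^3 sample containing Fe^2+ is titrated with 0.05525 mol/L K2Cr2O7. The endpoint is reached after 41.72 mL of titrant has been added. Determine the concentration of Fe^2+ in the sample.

n(K2Cr2O7) = 0.05525 x 0.04172 = 0.002305 mol.
From the balanced equation, 1 mol K2Cr2O7 reacts with 6 mol Fe^2+, so n(Fe^2+) = 0.002305 x 6/1 = 0.01383 mol.
[Fe^2+] = 0.01383 / 0.03792 L = 0.365 M.

0.365 M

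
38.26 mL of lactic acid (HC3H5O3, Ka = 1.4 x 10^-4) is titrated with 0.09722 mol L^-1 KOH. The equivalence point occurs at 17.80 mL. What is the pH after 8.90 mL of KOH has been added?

8.90 mL is exactly half the equivalence volume (17.80/2), i.e. the half-equivalence point.
There, n(HA) = n(A^-), so pH = pKa = -log(1.4 x 10^-4) = 3.85.

3.85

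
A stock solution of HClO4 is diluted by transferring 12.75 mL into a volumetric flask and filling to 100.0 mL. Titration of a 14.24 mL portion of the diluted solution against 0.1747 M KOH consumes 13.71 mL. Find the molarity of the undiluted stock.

1.32 M

n(KOH) = 0.1747 x 0.01371 = 0.002395 mol.
n(HClO4) in the aliquot = 0.002395 mol.
[diluted HClO4] = 0.002395 / 0.01424 = 0.1682 M.
Dilution factor = 100.0/12.75 = 7.843, so [stock] = 0.1682 x 7.843 = 1.32 M.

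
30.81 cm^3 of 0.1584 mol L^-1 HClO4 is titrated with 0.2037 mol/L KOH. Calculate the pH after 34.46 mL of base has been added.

12.52

n(acid) = 0.1584 x 0.03081 = 0.004880 mol; n(KOH) added = 0.2037 x 0.03446 = 0.007020 mol.
Base is in excess by 0.007020 - 0.004880 = 0.002139 mol in a total volume of 0.06527 L.
[OH^-] = 0.002139/0.06527 = 0.03277 M, so pOH = 1.48 and pH = 14.00 - 1.48 = 12.52.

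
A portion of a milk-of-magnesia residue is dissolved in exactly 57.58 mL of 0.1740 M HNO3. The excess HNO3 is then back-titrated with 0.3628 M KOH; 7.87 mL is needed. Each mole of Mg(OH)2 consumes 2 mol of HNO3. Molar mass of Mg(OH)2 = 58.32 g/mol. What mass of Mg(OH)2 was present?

0.209 g

Total n(HNO3) added = 0.1740 x 0.05758 = 0.01002 mol.
n(KOH) used = 0.3628 x 0.007870 = 0.002855 mol, which equals the excess n(HNO3).
So n(HNO3) consumed by the sample = 0.01002 - 0.002855 = 0.007164 mol.
n(Mg(OH)2) = 0.007164 / 2 = 0.003582 mol.
mass = 0.003582 mol x 58.32 g/mol = 0.209 g.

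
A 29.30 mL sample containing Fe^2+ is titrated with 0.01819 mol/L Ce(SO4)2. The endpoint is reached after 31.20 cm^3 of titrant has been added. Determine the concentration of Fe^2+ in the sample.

n(Ce(SO4)2) = 0.01819 x 0.03120 = 0.0005675 mol.
From the balanced equation, 1 mol Ce(SO4)2 reacts with 1 mol Fe^2+, so n(Fe^2+) = 0.0005675 x 1/1 = 0.0005675 mol.
[Fe^2+] = 0.0005675 / 0.02930 L = 0.0194 M.

0.0194 M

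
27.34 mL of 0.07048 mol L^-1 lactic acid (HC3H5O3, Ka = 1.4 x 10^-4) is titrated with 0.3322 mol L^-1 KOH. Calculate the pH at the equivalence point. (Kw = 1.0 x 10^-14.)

8.31

n(HC3H5O3) = 0.07048 x 0.02734 = 0.001927 mol; V(KOH) at equivalence = 0.001927/0.3322 = 0.005800 L.
At equivalence all the acid is converted to C3H5O3-; total volume = 0.02734 + 0.005800 = 0.03314 L, so [C3H5O3-] = 0.001927/0.03314 = 0.05814 M.
Kb = Kw/Ka = 1.0e-14 / 1.4 x 10^-4 = 7.14e-11.
[OH^-] = sqrt(Kb x [C3H5O3-]) = sqrt(7.14e-11 x 0.05814) = 2.04e-6 M.
pOH = 5.69, so pH = 14.00 - 5.69 = 8.31.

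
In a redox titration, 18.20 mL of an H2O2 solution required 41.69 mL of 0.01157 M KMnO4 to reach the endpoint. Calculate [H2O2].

0.0663 M

n(KMnO4) = 0.01157 x 0.04169 = 0.0004824 mol.
From the balanced equation, 2 mol KMnO4 reacts with 5 mol H2O2, so n(H2O2) = 0.0004824 x 5/2 = 0.001206 mol.
[H2O2] = 0.001206 / 0.01820 L = 0.0663 M.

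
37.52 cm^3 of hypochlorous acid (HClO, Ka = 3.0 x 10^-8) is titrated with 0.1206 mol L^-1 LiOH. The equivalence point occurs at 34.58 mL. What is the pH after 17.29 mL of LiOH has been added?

7.52

17.29 mL is exactly half the equivalence volume (34.58/2), i.e. the half-equivalence point.
There, n(HA) = n(A^-), so pH = pKa = -log(3.0 x 10^-8) = 7.52.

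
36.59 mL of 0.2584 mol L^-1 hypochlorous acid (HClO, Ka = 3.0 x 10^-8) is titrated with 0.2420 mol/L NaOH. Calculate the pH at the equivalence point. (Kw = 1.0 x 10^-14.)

10.31

n(HClO) = 0.2584 x 0.03659 = 0.009455 mol; V(NaOH) at equivalence = 0.009455/0.2420 = 0.03907 L.
At equivalence all the acid is converted to ClO-; total volume = 0.03659 + 0.03907 = 0.07566 L, so [ClO-] = 0.009455/0.07566 = 0.1250 M.
Kb = Kw/Ka = 1.0e-14 / 3.0 x 10^-8 = 3.33e-7.
[OH^-] = sqrt(Kb x [ClO-]) = sqrt(3.33e-7 x 0.1250) = 0.000204 M.
pOH = 3.69, so pH = 14.00 - 3.69 = 10.31.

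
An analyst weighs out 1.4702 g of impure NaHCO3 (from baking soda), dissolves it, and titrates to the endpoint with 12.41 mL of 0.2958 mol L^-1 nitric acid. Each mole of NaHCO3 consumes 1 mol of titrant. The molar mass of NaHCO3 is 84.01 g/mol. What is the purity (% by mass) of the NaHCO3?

n(HNO3) = 0.2958 x 0.01241 = 0.003671 mol.
n(NaHCO3) = 0.003671 / 1 = 0.003671 mol.
mass of NaHCO3 = 0.003671 x 84.01 = 0.3084 g.
% purity = 0.3084 / 1.4702 x 100 = 21.0%.

21.0%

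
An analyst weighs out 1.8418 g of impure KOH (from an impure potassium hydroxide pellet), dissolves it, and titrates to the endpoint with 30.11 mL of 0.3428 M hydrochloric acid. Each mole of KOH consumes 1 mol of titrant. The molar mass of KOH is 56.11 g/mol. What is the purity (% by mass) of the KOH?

31.4%

n(HCl) = 0.3428 x 0.03011 = 0.01032 mol.
n(KOH) = 0.01032 / 1 = 0.01032 mol.
mass of KOH = 0.01032 x 56.11 = 0.5792 g.
% purity = 0.5792 / 1.8418 x 100 = 31.4%.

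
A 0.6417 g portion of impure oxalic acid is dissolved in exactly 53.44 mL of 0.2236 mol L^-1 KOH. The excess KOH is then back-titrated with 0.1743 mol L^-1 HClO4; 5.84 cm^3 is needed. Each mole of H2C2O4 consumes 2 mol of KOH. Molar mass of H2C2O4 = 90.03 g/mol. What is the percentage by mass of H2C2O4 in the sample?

Total n(KOH) added = 0.2236 x 0.05344 = 0.01195 mol.
n(HClO4) used = 0.1743 x 0.005840 = 0.001018 mol, which equals the excess n(KOH).
So n(KOH) consumed by the sample = 0.01195 - 0.001018 = 0.01093 mol.
n(H2C2O4) = 0.01093 / 2 = 0.005466 mol.
mass H2C2O4 = 0.005466 x 90.03 = 0.4921 g, so %H2C2O4 = 0.4921/0.6417 x 100 = 76.7%.

76.7%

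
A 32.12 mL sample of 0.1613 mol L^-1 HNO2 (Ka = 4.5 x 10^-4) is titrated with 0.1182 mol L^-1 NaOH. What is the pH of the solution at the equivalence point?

8.09

n(HNO2) = 0.1613 x 0.03212 = 0.005181 mol; V(NaOH) at equivalence = 0.005181/0.1182 = 0.04383 L.
At equivalence all the acid is converted to NO2-; total volume = 0.03212 + 0.04383 = 0.07595 L, so [NO2-] = 0.005181/0.07595 = 0.06821 M.
Kb = Kw/Ka = 1.0e-14 / 4.5 x 10^-4 = 2.22e-11.
[OH^-] = sqrt(Kb x [NO2-]) = sqrt(2.22e-11 x 0.06821) = 1.23e-6 M.
pOH = 5.91, so pH = 14.00 - 5.91 = 8.09.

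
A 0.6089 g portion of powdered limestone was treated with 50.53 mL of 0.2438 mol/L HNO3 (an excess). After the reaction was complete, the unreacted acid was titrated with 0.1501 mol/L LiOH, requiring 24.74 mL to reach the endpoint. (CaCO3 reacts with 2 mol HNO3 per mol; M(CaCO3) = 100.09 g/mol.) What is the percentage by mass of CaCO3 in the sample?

70.7%

Total n(HNO3) added = 0.2438 x 0.05053 = 0.01232 mol.
n(LiOH) used = 0.1501 x 0.02474 = 0.003713 mol, which equals the excess n(HNO3).
So n(HNO3) consumed by the sample = 0.01232 - 0.003713 = 0.008606 mol.
n(CaCO3) = 0.008606 / 2 = 0.004303 mol.
mass CaCO3 = 0.004303 x 100.09 = 0.4307 g, so %CaCO3 = 0.4307/0.6089 x 100 = 70.7%.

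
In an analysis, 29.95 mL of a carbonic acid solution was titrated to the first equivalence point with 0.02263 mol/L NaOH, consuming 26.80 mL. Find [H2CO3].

n(NaOH) = 0.02263 x 0.02680 = 0.0006065 mol.
At the first equivalence point, 1 mol OH^- react per mol H2CO3, so n(H2CO3) = 0.0006065 / 1 = 0.0006065 mol.
[H2CO3] = 0.0006065 / 0.02995 L = 0.0202 M.

0.0202 M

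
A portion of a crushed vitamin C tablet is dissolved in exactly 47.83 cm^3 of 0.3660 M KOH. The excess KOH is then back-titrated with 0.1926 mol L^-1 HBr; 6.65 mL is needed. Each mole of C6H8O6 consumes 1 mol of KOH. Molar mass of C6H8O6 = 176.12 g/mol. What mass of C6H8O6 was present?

Total n(KOH) added = 0.3660 x 0.04783 = 0.01751 mol.
n(HBr) used = 0.1926 x 0.006650 = 0.001281 mol, which equals the excess n(KOH).
So n(KOH) consumed by the sample = 0.01751 - 0.001281 = 0.01622 mol.
n(C6H8O6) = 0.01622 / 1 = 0.01622 mol.
mass = 0.01622 mol x 176.12 g/mol = 2.86 g.

2.86 g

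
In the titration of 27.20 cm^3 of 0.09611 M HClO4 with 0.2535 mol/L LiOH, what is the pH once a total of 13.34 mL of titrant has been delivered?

n(acid) = 0.09611 x 0.02720 = 0.002614 mol; n(LiOH) added = 0.2535 x 0.01334 = 0.003382 mol.
Base is in excess by 0.003382 - 0.002614 = 0.0007675 mol in a total volume of 0.04054 L.
[OH^-] = 0.0007675/0.04054 = 0.01893 M, so pOH = 1.72 and pH = 14.00 - 1.72 = 12.28.

12.28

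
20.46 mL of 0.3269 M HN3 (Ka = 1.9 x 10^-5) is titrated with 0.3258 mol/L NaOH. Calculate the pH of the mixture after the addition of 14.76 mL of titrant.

5.13

Initial n(HN3) = 0.3269 x 0.02046 = 0.006688 mol.
n(NaOH) added = 0.3258 x 0.01476 = 0.004809 mol, converting that many moles of HN3 to N3-.
Remaining n(HN3) = 0.001880 mol; n(N3-) = 0.004809 mol.
By Henderson-Hasselbalch, pH = pKa + log([A^-]/[HA]) = 4.72 + log(0.004809/0.001880) = 4.72 + (+0.41) = 5.13.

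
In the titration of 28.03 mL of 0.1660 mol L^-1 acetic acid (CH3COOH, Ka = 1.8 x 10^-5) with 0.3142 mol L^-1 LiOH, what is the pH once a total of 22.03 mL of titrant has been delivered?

12.66

n(acid) = 0.1660 x 0.02803 = 0.004653 mol; n(LiOH) added = 0.3142 x 0.02203 = 0.006922 mol.
Base is in excess by 0.006922 - 0.004653 = 0.002269 mol in a total volume of 0.05006 L.
[OH^-] = 0.002269/0.05006 = 0.04532 M, so pOH = 1.34 and pH = 14.00 - 1.34 = 12.66.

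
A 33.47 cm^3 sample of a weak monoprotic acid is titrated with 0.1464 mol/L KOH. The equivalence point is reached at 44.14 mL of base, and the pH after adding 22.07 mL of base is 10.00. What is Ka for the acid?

1.0 x 10^-10

22.07 mL is half of the equivalence volume, so this is the half-equivalence point where [HA] = [A^-].
At half-equivalence pH = pKa, so pKa = 10.00.
Ka = 10^(-10.00) = 1.0 x 10^-10.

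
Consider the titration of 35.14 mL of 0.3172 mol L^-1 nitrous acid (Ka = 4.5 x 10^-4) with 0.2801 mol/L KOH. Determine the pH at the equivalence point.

8.26

n(HNO2) = 0.3172 x 0.03514 = 0.01115 mol; V(KOH) at equivalence = 0.01115/0.2801 = 0.03979 L.
At equivalence all the acid is converted to NO2-; total volume = 0.03514 + 0.03979 = 0.07493 L, so [NO2-] = 0.01115/0.07493 = 0.1487 M.
Kb = Kw/Ka = 1.0e-14 / 4.5 x 10^-4 = 2.22e-11.
[OH^-] = sqrt(Kb x [NO2-]) = sqrt(2.22e-11 x 0.1487) = 1.82e-6 M.
pOH = 5.74, so pH = 14.00 - 5.74 = 8.26.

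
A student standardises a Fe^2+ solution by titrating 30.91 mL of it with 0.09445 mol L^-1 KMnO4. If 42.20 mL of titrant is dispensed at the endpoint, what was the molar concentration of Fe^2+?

n(KMnO4) = 0.09445 x 0.04220 = 0.003986 mol.
From the balanced equation, 1 mol KMnO4 reacts with 5 mol Fe^2+, so n(Fe^2+) = 0.003986 x 5/1 = 0.01993 mol.
[Fe^2+] = 0.01993 / 0.03091 L = 0.645 M.

0.645 M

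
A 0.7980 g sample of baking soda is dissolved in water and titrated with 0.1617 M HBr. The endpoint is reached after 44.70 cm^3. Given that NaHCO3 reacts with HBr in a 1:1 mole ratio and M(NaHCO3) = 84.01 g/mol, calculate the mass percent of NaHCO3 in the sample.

76.1%

n(HBr) = 0.1617 x 0.04470 = 0.007228 mol.
n(NaHCO3) = 0.007228 / 1 = 0.007228 mol.
mass of NaHCO3 = 0.007228 x 84.01 = 0.6072 g.
% purity = 0.6072 / 0.7980 x 100 = 76.1%.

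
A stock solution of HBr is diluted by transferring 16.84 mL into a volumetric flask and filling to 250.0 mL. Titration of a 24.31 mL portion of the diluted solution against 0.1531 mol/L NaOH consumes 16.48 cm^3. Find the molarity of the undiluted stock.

n(NaOH) = 0.1531 x 0.01648 = 0.002523 mol.
n(HBr) in the aliquot = 0.002523 mol.
[diluted HBr] = 0.002523 / 0.02431 = 0.1038 M.
Dilution factor = 250.0/16.84 = 14.85, so [stock] = 0.1038 x 14.85 = 1.54 M.

1.54 M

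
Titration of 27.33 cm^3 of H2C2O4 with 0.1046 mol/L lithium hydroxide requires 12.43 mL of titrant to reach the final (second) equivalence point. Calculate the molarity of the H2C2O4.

n(LiOH) = 0.1046 x 0.01243 = 0.001300 mol.
At the final (second) equivalence point, 2 mol OH^- react per mol H2C2O4, so n(H2C2O4) = 0.001300 / 2 = 0.0006501 mol.
[H2C2O4] = 0.0006501 / 0.02733 L = 0.0238 M.

0.0238 M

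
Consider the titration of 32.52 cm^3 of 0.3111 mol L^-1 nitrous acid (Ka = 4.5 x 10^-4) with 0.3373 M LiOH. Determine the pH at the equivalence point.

n(HNO2) = 0.3111 x 0.03252 = 0.01012 mol; V(LiOH) at equivalence = 0.01012/0.3373 = 0.02999 L.
At equivalence all the acid is converted to NO2-; total volume = 0.03252 + 0.02999 = 0.06251 L, so [NO2-] = 0.01012/0.06251 = 0.1618 M.
Kb = Kw/Ka = 1.0e-14 / 4.5 x 10^-4 = 2.22e-11.
[OH^-] = sqrt(Kb x [NO2-]) = sqrt(2.22e-11 x 0.1618) = 1.90e-6 M.
pOH = 5.72, so pH = 14.00 - 5.72 = 8.28.

8.28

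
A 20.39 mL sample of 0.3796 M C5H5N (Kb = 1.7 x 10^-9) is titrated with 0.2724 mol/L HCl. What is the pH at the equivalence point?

3.02

n(C5H5N) = 0.3796 x 0.02039 = 0.007740 mol; V(HCl) at equivalence = 0.007740/0.2724 = 0.02841 L.
At equivalence the base is fully converted to C5H5NH+; total volume = 0.04880 L, so [C5H5NH+] = 0.007740/0.04880 = 0.1586 M.
Ka(C5H5NH+) = Kw/Kb = 1.0e-14 / 1.7 x 10^-9 = 5.88e-6.
[H^+] = sqrt(Ka x [C5H5NH+]) = sqrt(5.88e-6 x 0.1586) = 0.000966 M.
pH = -log(0.000966) = 3.02.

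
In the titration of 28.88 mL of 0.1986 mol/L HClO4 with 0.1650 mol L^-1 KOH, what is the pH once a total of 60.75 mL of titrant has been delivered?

n(acid) = 0.1986 x 0.02888 = 0.005736 mol; n(KOH) added = 0.1650 x 0.06075 = 0.01002 mol.
Base is in excess by 0.01002 - 0.005736 = 0.004288 mol in a total volume of 0.08963 L.
[OH^-] = 0.004288/0.08963 = 0.04784 M, so pOH = 1.32 and pH = 14.00 - 1.32 = 12.68.

12.68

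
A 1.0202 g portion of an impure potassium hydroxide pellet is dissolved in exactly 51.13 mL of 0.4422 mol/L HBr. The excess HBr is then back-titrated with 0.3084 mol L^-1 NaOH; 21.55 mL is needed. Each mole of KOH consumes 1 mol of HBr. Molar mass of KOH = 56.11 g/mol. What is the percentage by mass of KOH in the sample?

87.8%

Total n(HBr) added = 0.4422 x 0.05113 = 0.02261 mol.
n(NaOH) used = 0.3084 x 0.02155 = 0.006646 mol, which equals the excess n(HBr).
So n(HBr) consumed by the sample = 0.02261 - 0.006646 = 0.01596 mol.
n(KOH) = 0.01596 / 1 = 0.01596 mol.
mass KOH = 0.01596 x 56.11 = 0.8957 g, so %KOH = 0.8957/1.0202 x 100 = 87.8%.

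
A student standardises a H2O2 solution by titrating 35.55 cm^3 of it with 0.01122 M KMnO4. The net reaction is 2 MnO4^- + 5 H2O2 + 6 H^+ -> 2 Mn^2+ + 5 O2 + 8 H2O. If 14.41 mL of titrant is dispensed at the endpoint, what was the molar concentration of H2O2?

n(KMnO4) = 0.01122 x 0.01441 = 0.0001617 mol.
From the balanced equation, 2 mol KMnO4 reacts with 5 mol H2O2, so n(H2O2) = 0.0001617 x 5/2 = 0.0004042 mol.
[H2O2] = 0.0004042 / 0.03555 L = 0.0114 M.

0.0114 M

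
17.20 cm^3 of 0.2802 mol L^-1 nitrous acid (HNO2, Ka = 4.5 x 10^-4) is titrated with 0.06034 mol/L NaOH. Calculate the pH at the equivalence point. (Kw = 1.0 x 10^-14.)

8.02

n(HNO2) = 0.2802 x 0.01720 = 0.004819 mol; V(NaOH) at equivalence = 0.004819/0.06034 = 0.07987 L.
At equivalence all the acid is converted to NO2-; total volume = 0.01720 + 0.07987 = 0.09707 L, so [NO2-] = 0.004819/0.09707 = 0.04965 M.
Kb = Kw/Ka = 1.0e-14 / 4.5 x 10^-4 = 2.22e-11.
[OH^-] = sqrt(Kb x [NO2-]) = sqrt(2.22e-11 x 0.04965) = 1.05e-6 M.
pOH = 5.98, so pH = 14.00 - 5.98 = 8.02.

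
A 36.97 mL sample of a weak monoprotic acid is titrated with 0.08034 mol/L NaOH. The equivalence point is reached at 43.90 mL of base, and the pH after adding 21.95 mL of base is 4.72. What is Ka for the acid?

1.9 x 10^-5

21.95 mL is half of the equivalence volume, so this is the half-equivalence point where [HA] = [A^-].
At half-equivalence pH = pKa, so pKa = 4.72.
Ka = 10^(-4.72) = 1.9 x 10^-5.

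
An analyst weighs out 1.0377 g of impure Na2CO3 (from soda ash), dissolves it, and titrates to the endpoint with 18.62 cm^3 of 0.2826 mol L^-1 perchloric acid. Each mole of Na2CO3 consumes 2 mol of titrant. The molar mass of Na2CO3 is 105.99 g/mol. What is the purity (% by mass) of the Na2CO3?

n(HClO4) = 0.2826 x 0.01862 = 0.005262 mol.
n(Na2CO3) = 0.005262 / 2 = 0.002631 mol.
mass of Na2CO3 = 0.002631 x 105.99 = 0.2789 g.
% purity = 0.2789 / 1.0377 x 100 = 26.9%.

26.9%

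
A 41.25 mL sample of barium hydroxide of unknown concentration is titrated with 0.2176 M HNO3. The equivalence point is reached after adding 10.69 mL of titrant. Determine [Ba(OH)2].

n(HNO3) delivered = 0.2176 x 0.01069 = 0.002326 mol.
The reaction is 1 Ba(OH)2 + 2 HNO3, so n(Ba(OH)2) = 0.002326 x 1/2 = 0.001163 mol.
[Ba(OH)2] = 0.001163 mol / 0.04125 L = 0.0282 M.

0.0282 M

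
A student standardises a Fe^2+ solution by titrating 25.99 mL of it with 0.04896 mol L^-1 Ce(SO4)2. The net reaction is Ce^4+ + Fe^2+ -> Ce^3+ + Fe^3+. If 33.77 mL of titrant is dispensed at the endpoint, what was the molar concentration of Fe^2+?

n(Ce(SO4)2) = 0.04896 x 0.03377 = 0.001653 mol.
From the balanced equation, 1 mol Ce(SO4)2 reacts with 1 mol Fe^2+, so n(Fe^2+) = 0.001653 x 1/1 = 0.001653 mol.
[Fe^2+] = 0.001653 / 0.02599 L = 0.0636 M.

0.0636 M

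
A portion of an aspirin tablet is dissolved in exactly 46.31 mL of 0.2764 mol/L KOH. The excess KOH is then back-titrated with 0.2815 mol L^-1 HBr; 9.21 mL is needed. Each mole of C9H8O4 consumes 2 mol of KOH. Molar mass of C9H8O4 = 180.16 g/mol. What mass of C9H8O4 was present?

0.919 g

Total n(KOH) added = 0.2764 x 0.04631 = 0.01280 mol.
n(HBr) used = 0.2815 x 0.009210 = 0.002593 mol, which equals the excess n(KOH).
So n(KOH) consumed by the sample = 0.01280 - 0.002593 = 0.01021 mol.
n(C9H8O4) = 0.01021 / 2 = 0.005104 mol.
mass = 0.005104 mol x 180.16 g/mol = 0.919 g.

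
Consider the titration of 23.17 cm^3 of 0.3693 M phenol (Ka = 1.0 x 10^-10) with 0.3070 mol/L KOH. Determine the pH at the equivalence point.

11.61

n(C6H5OH) = 0.3693 x 0.02317 = 0.008557 mol; V(KOH) at equivalence = 0.008557/0.3070 = 0.02787 L.
At equivalence all the acid is converted to C6H5O-; total volume = 0.02317 + 0.02787 = 0.05104 L, so [C6H5O-] = 0.008557/0.05104 = 0.1676 M.
Kb = Kw/Ka = 1.0e-14 / 1.0 x 10^-10 = 0.000100.
[OH^-] = sqrt(Kb x [C6H5O-]) = sqrt(0.000100 x 0.1676) = 0.00409 M.
pOH = 2.39, so pH = 14.00 - 2.39 = 11.61.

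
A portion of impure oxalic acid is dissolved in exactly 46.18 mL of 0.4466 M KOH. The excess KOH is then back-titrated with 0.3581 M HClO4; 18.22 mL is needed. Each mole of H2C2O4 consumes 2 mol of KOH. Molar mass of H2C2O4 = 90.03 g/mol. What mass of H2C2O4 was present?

Total n(KOH) added = 0.4466 x 0.04618 = 0.02062 mol.
n(HClO4) used = 0.3581 x 0.01822 = 0.006525 mol, which equals the excess n(KOH).
So n(KOH) consumed by the sample = 0.02062 - 0.006525 = 0.01410 mol.
n(H2C2O4) = 0.01410 / 2 = 0.007050 mol.
mass = 0.007050 mol x 90.03 g/mol = 0.635 g.

0.635 g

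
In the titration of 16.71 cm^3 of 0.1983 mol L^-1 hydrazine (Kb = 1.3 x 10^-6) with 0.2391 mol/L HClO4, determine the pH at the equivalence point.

4.54

n(N2H4) = 0.1983 x 0.01671 = 0.003314 mol; V(HClO4) at equivalence = 0.003314/0.2391 = 0.01386 L.
At equivalence the base is fully converted to N2H5+; total volume = 0.03057 L, so [N2H5+] = 0.003314/0.03057 = 0.1084 M.
Ka(N2H5+) = Kw/Kb = 1.0e-14 / 1.3 x 10^-6 = 7.69e-9.
[H^+] = sqrt(Ka x [N2H5+]) = sqrt(7.69e-9 x 0.1084) = 2.89e-5 M.
pH = -log(2.89e-5) = 4.54.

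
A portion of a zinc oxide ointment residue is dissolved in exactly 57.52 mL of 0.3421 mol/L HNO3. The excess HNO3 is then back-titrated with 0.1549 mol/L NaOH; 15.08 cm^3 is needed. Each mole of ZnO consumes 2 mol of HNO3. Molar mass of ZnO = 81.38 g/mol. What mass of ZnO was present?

0.706 g

Total n(HNO3) added = 0.3421 x 0.05752 = 0.01968 mol.
n(NaOH) used = 0.1549 x 0.01508 = 0.002336 mol, which equals the excess n(HNO3).
So n(HNO3) consumed by the sample = 0.01968 - 0.002336 = 0.01734 mol.
n(ZnO) = 0.01734 / 2 = 0.008671 mol.
mass = 0.008671 mol x 81.38 g/mol = 0.706 g.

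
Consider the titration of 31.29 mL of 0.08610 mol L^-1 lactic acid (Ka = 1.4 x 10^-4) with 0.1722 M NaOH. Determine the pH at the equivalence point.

n(HC3H5O3) = 0.08610 x 0.03129 = 0.002694 mol; V(NaOH) at equivalence = 0.002694/0.1722 = 0.01564 L.
At equivalence all the acid is converted to C3H5O3-; total volume = 0.03129 + 0.01564 = 0.04694 L, so [C3H5O3-] = 0.002694/0.04694 = 0.05740 M.
Kb = Kw/Ka = 1.0e-14 / 1.4 x 10^-4 = 7.14e-11.
[OH^-] = sqrt(Kb x [C3H5O3-]) = sqrt(7.14e-11 x 0.05740) = 2.02e-6 M.
pOH = 5.69, so pH = 14.00 - 5.69 = 8.31.

8.31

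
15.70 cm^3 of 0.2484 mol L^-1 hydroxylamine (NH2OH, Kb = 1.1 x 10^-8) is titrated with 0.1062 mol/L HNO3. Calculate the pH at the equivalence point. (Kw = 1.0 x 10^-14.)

3.58

n(NH2OH) = 0.2484 x 0.01570 = 0.003900 mol; V(HNO3) at equivalence = 0.003900/0.1062 = 0.03672 L.
At equivalence the base is fully converted to NH3OH+; total volume = 0.05242 L, so [NH3OH+] = 0.003900/0.05242 = 0.07439 M.
Ka(NH3OH+) = Kw/Kb = 1.0e-14 / 1.1 x 10^-8 = 9.09e-7.
[H^+] = sqrt(Ka x [NH3OH+]) = sqrt(9.09e-7 x 0.07439) = 0.000260 M.
pH = -log(0.000260) = 3.58.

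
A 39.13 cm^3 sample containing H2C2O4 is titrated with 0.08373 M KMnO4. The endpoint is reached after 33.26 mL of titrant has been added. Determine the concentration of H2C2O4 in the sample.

n(KMnO4) = 0.08373 x 0.03326 = 0.002785 mol.
From the balanced equation, 2 mol KMnO4 reacts with 5 mol H2C2O4, so n(H2C2O4) = 0.002785 x 5/2 = 0.006962 mol.
[H2C2O4] = 0.006962 / 0.03913 L = 0.178 M.

0.178 M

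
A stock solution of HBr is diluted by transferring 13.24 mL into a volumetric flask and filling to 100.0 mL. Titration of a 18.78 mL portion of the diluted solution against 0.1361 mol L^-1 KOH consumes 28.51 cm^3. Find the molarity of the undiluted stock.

1.56 M

n(KOH) = 0.1361 x 0.02851 = 0.003880 mol.
n(HBr) in the aliquot = 0.003880 mol.
[diluted HBr] = 0.003880 / 0.01878 = 0.2066 M.
Dilution factor = 100.0/13.24 = 7.553, so [stock] = 0.2066 x 7.553 = 1.56 M.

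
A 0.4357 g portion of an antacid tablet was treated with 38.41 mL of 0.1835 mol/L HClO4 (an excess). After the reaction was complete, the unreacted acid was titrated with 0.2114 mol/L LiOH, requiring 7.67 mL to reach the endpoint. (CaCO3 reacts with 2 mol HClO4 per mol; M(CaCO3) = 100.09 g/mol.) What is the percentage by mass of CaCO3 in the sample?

Total n(HClO4) added = 0.1835 x 0.03841 = 0.007048 mol.
n(LiOH) used = 0.2114 x 0.007670 = 0.001621 mol, which equals the excess n(HClO4).
So n(HClO4) consumed by the sample = 0.007048 - 0.001621 = 0.005427 mol.
n(CaCO3) = 0.005427 / 2 = 0.002713 mol.
mass CaCO3 = 0.002713 x 100.09 = 0.2716 g, so %CaCO3 = 0.2716/0.4357 x 100 = 62.3%.

62.3%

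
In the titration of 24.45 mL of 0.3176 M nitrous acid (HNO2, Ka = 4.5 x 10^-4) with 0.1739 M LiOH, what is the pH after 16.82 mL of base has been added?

3.13

Initial n(HNO2) = 0.3176 x 0.02445 = 0.007765 mol.
n(LiOH) added = 0.1739 x 0.01682 = 0.002925 mol, converting that many moles of HNO2 to NO2-.
Remaining n(HNO2) = 0.004840 mol; n(NO2-) = 0.002925 mol.
By Henderson-Hasselbalch, pH = pKa + log([A^-]/[HA]) = 3.35 + log(0.002925/0.004840) = 3.35 + (-0.22) = 3.13.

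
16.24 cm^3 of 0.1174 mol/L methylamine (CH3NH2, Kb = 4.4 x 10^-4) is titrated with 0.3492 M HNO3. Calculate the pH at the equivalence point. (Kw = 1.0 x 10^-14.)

5.85

n(CH3NH2) = 0.1174 x 0.01624 = 0.001907 mol; V(HNO3) at equivalence = 0.001907/0.3492 = 0.005460 L.
At equivalence the base is fully converted to CH3NH3+; total volume = 0.02170 L, so [CH3NH3+] = 0.001907/0.02170 = 0.08786 M.
Ka(CH3NH3+) = Kw/Kb = 1.0e-14 / 4.4 x 10^-4 = 2.27e-11.
[H^+] = sqrt(Ka x [CH3NH3+]) = sqrt(2.27e-11 x 0.08786) = 1.41e-6 M.
pH = -log(1.41e-6) = 5.85.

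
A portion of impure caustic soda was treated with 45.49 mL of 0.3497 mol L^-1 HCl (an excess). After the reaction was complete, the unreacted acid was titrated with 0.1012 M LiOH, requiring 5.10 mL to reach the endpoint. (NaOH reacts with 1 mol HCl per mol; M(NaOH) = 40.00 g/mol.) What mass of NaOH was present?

Total n(HCl) added = 0.3497 x 0.04549 = 0.01591 mol.
n(LiOH) used = 0.1012 x 0.005100 = 0.0005161 mol, which equals the excess n(HCl).
So n(HCl) consumed by the sample = 0.01591 - 0.0005161 = 0.01539 mol.
n(NaOH) = 0.01539 / 1 = 0.01539 mol.
mass = 0.01539 mol x 40.00 g/mol = 0.616 g.

0.616 g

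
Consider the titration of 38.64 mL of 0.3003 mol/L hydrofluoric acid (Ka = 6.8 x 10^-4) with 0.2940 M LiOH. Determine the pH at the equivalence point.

8.17

n(HF) = 0.3003 x 0.03864 = 0.01160 mol; V(LiOH) at equivalence = 0.01160/0.2940 = 0.03947 L.
At equivalence all the acid is converted to F-; total volume = 0.03864 + 0.03947 = 0.07811 L, so [F-] = 0.01160/0.07811 = 0.1486 M.
Kb = Kw/Ka = 1.0e-14 / 6.8 x 10^-4 = 1.47e-11.
[OH^-] = sqrt(Kb x [F-]) = sqrt(1.47e-11 x 0.1486) = 1.48e-6 M.
pOH = 5.83, so pH = 14.00 - 5.83 = 8.17.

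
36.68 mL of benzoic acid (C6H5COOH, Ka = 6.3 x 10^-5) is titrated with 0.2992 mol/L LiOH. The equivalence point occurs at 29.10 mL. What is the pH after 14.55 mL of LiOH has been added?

4.20

14.55 mL is exactly half the equivalence volume (29.10/2), i.e. the half-equivalence point.
There, n(HA) = n(A^-), so pH = pKa = -log(6.3 x 10^-5) = 4.20.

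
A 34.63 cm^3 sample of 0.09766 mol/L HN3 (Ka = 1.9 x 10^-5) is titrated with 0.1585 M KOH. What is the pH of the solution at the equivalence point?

n(HN3) = 0.09766 x 0.03463 = 0.003382 mol; V(KOH) at equivalence = 0.003382/0.1585 = 0.02134 L.
At equivalence all the acid is converted to N3-; total volume = 0.03463 + 0.02134 = 0.05597 L, so [N3-] = 0.003382/0.05597 = 0.06043 M.
Kb = Kw/Ka = 1.0e-14 / 1.9 x 10^-5 = 5.26e-10.
[OH^-] = sqrt(Kb x [N3-]) = sqrt(5.26e-10 x 0.06043) = 5.64e-6 M.
pOH = 5.25, so pH = 14.00 - 5.25 = 8.75.

8.75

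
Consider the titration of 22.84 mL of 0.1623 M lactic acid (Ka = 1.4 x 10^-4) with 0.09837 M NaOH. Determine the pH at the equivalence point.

8.32

n(HC3H5O3) = 0.1623 x 0.02284 = 0.003707 mol; V(NaOH) at equivalence = 0.003707/0.09837 = 0.03768 L.
At equivalence all the acid is converted to C3H5O3-; total volume = 0.02284 + 0.03768 = 0.06052 L, so [C3H5O3-] = 0.003707/0.06052 = 0.06125 M.
Kb = Kw/Ka = 1.0e-14 / 1.4 x 10^-4 = 7.14e-11.
[OH^-] = sqrt(Kb x [C3H5O3-]) = sqrt(7.14e-11 x 0.06125) = 2.09e-6 M.
pOH = 5.68, so pH = 14.00 - 5.68 = 8.32.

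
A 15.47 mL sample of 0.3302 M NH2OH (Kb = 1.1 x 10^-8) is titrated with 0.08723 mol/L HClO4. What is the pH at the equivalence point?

n(NH2OH) = 0.3302 x 0.01547 = 0.005108 mol; V(HClO4) at equivalence = 0.005108/0.08723 = 0.05856 L.
At equivalence the base is fully converted to NH3OH+; total volume = 0.07403 L, so [NH3OH+] = 0.005108/0.07403 = 0.06900 M.
Ka(NH3OH+) = Kw/Kb = 1.0e-14 / 1.1 x 10^-8 = 9.09e-7.
[H^+] = sqrt(Ka x [NH3OH+]) = sqrt(9.09e-7 x 0.06900) = 0.000250 M.
pH = -log(0.000250) = 3.60.

3.60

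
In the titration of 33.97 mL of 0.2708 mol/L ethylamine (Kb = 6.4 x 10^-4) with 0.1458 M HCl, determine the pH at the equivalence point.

5.91

n(C2H5NH2) = 0.2708 x 0.03397 = 0.009199 mol; V(HCl) at equivalence = 0.009199/0.1458 = 0.06309 L.
At equivalence the base is fully converted to C2H5NH3+; total volume = 0.09706 L, so [C2H5NH3+] = 0.009199/0.09706 = 0.09477 M.
Ka(C2H5NH3+) = Kw/Kb = 1.0e-14 / 6.4 x 10^-4 = 1.56e-11.
[H^+] = sqrt(Ka x [C2H5NH3+]) = sqrt(1.56e-11 x 0.09477) = 1.22e-6 M.
pH = -log(1.22e-6) = 5.91.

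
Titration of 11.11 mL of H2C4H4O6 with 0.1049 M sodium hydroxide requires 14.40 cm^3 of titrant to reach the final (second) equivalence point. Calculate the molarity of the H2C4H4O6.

n(NaOH) = 0.1049 x 0.01440 = 0.001511 mol.
At the final (second) equivalence point, 2 mol OH^- react per mol H2C4H4O6, so n(H2C4H4O6) = 0.001511 / 2 = 0.0007553 mol.
[H2C4H4O6] = 0.0007553 / 0.01111 L = 0.0680 M.

0.0680 M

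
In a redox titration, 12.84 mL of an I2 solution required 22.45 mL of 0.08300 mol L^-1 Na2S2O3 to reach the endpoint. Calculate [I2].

0.0726 M

n(Na2S2O3) = 0.08300 x 0.02245 = 0.001863 mol.
From the balanced equation, 2 mol Na2S2O3 reacts with 1 mol I2, so n(I2) = 0.001863 x 1/2 = 0.0009317 mol.
[I2] = 0.0009317 / 0.01284 L = 0.0726 M.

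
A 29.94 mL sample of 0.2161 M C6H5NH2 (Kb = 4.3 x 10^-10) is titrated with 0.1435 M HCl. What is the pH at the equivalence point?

2.85

n(C6H5NH2) = 0.2161 x 0.02994 = 0.006470 mol; V(HCl) at equivalence = 0.006470/0.1435 = 0.04509 L.
At equivalence the base is fully converted to C6H5NH3+; total volume = 0.07503 L, so [C6H5NH3+] = 0.006470/0.07503 = 0.08624 M.
Ka(C6H5NH3+) = Kw/Kb = 1.0e-14 / 4.3 x 10^-10 = 2.33e-5.
[H^+] = sqrt(Ka x [C6H5NH3+]) = sqrt(2.33e-5 x 0.08624) = 0.00142 M.
pH = -log(0.00142) = 2.85.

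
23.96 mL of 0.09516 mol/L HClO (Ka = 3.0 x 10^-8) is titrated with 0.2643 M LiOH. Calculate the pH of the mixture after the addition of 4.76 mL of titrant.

Initial n(HClO) = 0.09516 x 0.02396 = 0.002280 mol.
n(LiOH) added = 0.2643 x 0.004760 = 0.001258 mol, converting that many moles of HClO to ClO-.
Remaining n(HClO) = 0.001022 mol; n(ClO-) = 0.001258 mol.
By Henderson-Hasselbalch, pH = pKa + log([A^-]/[HA]) = 7.52 + log(0.001258/0.001022) = 7.52 + (+0.09) = 7.61.

7.61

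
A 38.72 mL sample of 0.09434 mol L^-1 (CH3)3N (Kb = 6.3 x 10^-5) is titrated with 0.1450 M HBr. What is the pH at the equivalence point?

5.52

n((CH3)3N) = 0.09434 x 0.03872 = 0.003653 mol; V(HBr) at equivalence = 0.003653/0.1450 = 0.02519 L.
At equivalence the base is fully converted to (CH3)3NH+; total volume = 0.06391 L, so [(CH3)3NH+] = 0.003653/0.06391 = 0.05715 M.
Ka((CH3)3NH+) = Kw/Kb = 1.0e-14 / 6.3 x 10^-5 = 1.59e-10.
[H^+] = sqrt(Ka x [(CH3)3NH+]) = sqrt(1.59e-10 x 0.05715) = 3.01e-6 M.
pH = -log(3.01e-6) = 5.52.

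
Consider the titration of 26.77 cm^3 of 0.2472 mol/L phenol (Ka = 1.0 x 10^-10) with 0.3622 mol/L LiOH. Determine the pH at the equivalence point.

11.58

n(C6H5OH) = 0.2472 x 0.02677 = 0.006618 mol; V(LiOH) at equivalence = 0.006618/0.3622 = 0.01827 L.
At equivalence all the acid is converted to C6H5O-; total volume = 0.02677 + 0.01827 = 0.04504 L, so [C6H5O-] = 0.006618/0.04504 = 0.1469 M.
Kb = Kw/Ka = 1.0e-14 / 1.0 x 10^-10 = 0.000100.
[OH^-] = sqrt(Kb x [C6H5O-]) = sqrt(0.000100 x 0.1469) = 0.00383 M.
pOH = 2.42, so pH = 14.00 - 2.42 = 11.58.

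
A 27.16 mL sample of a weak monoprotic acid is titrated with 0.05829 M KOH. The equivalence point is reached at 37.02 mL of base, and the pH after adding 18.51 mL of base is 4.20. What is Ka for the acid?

6.3 x 10^-5

18.51 mL is half of the equivalence volume, so this is the half-equivalence point where [HA] = [A^-].
At half-equivalence pH = pKa, so pKa = 4.20.
Ka = 10^(-4.20) = 6.3 x 10^-5.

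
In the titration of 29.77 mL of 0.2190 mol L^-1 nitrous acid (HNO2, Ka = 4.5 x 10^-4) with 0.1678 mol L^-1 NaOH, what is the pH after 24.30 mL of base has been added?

Initial n(HNO2) = 0.2190 x 0.02977 = 0.006520 mol.
n(NaOH) added = 0.1678 x 0.02430 = 0.004078 mol, converting that many moles of HNO2 to NO2-.
Remaining n(HNO2) = 0.002442 mol; n(NO2-) = 0.004078 mol.
By Henderson-Hasselbalch, pH = pKa + log([A^-]/[HA]) = 3.35 + log(0.004078/0.002442) = 3.35 + (+0.22) = 3.57.

3.57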